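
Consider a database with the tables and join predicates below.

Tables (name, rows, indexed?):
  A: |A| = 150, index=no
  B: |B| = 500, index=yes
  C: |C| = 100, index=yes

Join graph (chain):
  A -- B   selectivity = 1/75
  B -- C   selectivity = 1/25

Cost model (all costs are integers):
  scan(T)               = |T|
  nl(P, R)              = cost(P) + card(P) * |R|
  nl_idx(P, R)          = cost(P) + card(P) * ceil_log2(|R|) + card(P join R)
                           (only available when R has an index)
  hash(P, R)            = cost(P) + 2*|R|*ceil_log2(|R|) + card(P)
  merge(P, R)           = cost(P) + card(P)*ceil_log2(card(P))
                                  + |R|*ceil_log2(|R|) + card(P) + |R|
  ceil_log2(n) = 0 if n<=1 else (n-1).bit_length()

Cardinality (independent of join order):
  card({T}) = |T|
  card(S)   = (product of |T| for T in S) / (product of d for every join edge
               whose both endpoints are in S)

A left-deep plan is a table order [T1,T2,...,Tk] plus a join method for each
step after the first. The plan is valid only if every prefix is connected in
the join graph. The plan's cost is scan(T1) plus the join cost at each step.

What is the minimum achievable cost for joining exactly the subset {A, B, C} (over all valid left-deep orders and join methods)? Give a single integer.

4900

Selinger DP over subsets of {A,B,C}:
  {A}: scan cost=150, card=150
  {B}: scan cost=500, card=500
  {C}: scan cost=100, card=100
  {AB}: card=1000; try (B,nl_idx)→2500, (A,hash)→3400, (B,merge)→6500, (A,merge)→6850, (B,hash)→9300, (B,nl)→75150 …(+1); best=2500 via (B,nl_idx)
  {BC}: card=2000; try (C,hash)→2400, (B,nl_idx)→3000, (B,merge)→5900, (C,nl_idx)→6000, (C,merge)→6300, (B,hash)→9200 …(+2); best=2400 via (C,hash)
  {ABC}: card=4000; try (C,hash)→4900, (A,hash)→6800, (C,nl_idx)→13500, (C,merge)→14300, (A,merge)→27750, (C,nl)→102500 …(+1); best=4900 via (C,hash)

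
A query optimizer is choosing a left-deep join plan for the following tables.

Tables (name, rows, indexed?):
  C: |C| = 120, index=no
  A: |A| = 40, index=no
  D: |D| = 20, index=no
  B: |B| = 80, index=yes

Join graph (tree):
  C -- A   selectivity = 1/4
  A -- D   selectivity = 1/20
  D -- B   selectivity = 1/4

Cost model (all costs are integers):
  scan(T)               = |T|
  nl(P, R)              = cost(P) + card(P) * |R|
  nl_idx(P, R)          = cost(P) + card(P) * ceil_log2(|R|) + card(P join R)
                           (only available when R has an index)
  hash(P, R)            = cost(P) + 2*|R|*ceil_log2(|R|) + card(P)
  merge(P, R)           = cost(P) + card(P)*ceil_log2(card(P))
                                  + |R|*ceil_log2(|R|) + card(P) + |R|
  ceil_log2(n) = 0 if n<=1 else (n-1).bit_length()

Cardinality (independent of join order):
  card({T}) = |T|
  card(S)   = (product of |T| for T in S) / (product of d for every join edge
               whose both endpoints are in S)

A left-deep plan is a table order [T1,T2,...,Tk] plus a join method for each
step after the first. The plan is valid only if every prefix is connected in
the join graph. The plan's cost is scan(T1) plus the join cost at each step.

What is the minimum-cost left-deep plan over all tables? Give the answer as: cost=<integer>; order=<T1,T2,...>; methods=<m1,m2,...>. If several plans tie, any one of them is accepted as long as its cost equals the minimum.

Selinger DP (subsets sized 1..n):
  {C}: scan cost=120, card=120
  {A}: scan cost=40, card=40
  {D}: scan cost=20, card=20
  {B}: scan cost=80, card=80
  {AC}: card=1200; try (A,hash)→720, (C,merge)→1280, (A,merge)→1360, (C,hash)→1760, (C,nl)→4840, (A,nl)→4920; best=720 via (A,hash)
  {AD}: card=40; try (D,hash)→280, (A,merge)→420, (D,merge)→440, (A,hash)→520, (A,nl)→820, (D,nl)→840; best=280 via (D,hash)
  {BD}: card=400; try (D,hash)→360, (B,nl_idx)→560, (B,merge)→780, (D,merge)→840, (B,hash)→1160, (B,nl)→1620 …(+1); best=360 via (D,hash)
  {ACD}: card=1200; try (C,merge)→1520, (C,hash)→2000, (D,hash)→2120, (C,nl)→5080, (D,merge)→15240, (D,nl)→24720; best=1520 via (C,merge)
  {ABD}: card=800; try (B,merge)→1200, (A,hash)→1240, (B,nl_idx)→1360, (B,hash)→1440, (B,nl)→3480, (A,merge)→4640 …(+1); best=1200 via (B,merge)
  {ABCD}: card=24000; try (C,hash)→3680, (B,hash)→3840, (C,merge)→10960, (B,merge)→16560, (B,nl_idx)→33920, (C,nl)→97200 …(+1); best=3680 via (C,hash)

cost=3680; order=A,D,B,C; methods=hash,merge,hash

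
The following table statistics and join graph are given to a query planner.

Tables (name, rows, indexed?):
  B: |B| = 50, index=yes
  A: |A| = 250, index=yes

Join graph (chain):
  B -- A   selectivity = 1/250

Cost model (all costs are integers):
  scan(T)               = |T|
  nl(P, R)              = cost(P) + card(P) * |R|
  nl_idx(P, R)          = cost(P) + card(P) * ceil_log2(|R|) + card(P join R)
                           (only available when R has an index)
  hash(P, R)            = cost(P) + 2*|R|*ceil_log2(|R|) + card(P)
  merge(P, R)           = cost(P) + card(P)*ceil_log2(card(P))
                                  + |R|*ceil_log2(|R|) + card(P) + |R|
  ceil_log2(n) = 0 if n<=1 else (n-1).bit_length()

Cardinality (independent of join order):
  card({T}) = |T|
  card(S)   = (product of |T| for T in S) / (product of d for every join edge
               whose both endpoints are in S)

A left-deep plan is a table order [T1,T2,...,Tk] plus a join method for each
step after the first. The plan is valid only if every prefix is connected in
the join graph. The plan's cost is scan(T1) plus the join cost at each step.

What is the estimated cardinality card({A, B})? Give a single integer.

50

Tables in S: A(250), B(50)
Edges inside S: B-A(d=250)
numerator = 250 * 50 = 12500
denominator = 250 = 250
card(S) = 12500 / 250 = 50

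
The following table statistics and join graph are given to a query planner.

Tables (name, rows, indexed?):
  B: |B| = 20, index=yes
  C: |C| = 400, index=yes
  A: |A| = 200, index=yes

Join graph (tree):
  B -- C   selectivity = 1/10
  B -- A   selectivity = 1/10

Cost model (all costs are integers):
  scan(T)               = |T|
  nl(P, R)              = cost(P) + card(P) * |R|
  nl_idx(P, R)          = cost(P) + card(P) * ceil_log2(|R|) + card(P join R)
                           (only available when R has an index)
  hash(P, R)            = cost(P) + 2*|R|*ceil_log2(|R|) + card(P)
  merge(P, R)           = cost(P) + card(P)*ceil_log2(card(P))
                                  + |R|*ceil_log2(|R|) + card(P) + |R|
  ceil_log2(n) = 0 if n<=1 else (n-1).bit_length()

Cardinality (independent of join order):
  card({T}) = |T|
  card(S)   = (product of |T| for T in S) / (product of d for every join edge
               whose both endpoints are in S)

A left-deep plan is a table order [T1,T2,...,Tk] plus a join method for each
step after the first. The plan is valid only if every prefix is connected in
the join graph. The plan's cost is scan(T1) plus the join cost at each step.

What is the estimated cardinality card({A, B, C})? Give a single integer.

Tables in S: A(200), B(20), C(400)
Edges inside S: B-C(d=10), B-A(d=10)
numerator = 200 * 20 * 400 = 1600000
denominator = 10 * 10 = 100
card(S) = 1600000 / 100 = 16000

16000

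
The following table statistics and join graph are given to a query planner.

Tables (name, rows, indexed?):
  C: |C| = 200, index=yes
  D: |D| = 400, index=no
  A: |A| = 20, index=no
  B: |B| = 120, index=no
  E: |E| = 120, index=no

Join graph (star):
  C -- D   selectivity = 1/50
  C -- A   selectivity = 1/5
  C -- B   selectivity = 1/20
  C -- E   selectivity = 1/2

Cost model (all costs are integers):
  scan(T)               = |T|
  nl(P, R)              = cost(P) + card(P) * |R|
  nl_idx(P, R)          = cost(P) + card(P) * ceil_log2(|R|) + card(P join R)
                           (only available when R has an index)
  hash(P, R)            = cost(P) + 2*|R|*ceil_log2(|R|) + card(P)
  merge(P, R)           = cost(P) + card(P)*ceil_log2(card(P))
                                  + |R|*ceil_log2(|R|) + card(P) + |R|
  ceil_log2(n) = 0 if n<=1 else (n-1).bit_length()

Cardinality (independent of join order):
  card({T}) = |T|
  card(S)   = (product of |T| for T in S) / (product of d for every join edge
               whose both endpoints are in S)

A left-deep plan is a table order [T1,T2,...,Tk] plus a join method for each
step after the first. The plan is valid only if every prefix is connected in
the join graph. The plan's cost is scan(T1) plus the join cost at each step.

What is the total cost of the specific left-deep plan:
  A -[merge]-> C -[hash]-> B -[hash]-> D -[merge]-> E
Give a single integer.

step 1: scan A: cost=20, card=20
step 2: join C via merge
    card(P join C) = 20*200/(5) = 800
    cost = 20 + 20*5 + 200*8 + 20 + 200 = 1940
step 3: join B via hash
    card(P join B) = 800*120/(20) = 4800
    cost = 1940 + 2*120*7 + 800 = 4420
step 4: join D via hash
    card(P join D) = 4800*400/(50) = 38400
    cost = 4420 + 2*400*9 + 4800 = 16420
step 5: join E via merge
    card(P join E) = 38400*120/(2) = 2304000
    cost = 16420 + 38400*16 + 120*7 + 38400 + 120 = 670180

670180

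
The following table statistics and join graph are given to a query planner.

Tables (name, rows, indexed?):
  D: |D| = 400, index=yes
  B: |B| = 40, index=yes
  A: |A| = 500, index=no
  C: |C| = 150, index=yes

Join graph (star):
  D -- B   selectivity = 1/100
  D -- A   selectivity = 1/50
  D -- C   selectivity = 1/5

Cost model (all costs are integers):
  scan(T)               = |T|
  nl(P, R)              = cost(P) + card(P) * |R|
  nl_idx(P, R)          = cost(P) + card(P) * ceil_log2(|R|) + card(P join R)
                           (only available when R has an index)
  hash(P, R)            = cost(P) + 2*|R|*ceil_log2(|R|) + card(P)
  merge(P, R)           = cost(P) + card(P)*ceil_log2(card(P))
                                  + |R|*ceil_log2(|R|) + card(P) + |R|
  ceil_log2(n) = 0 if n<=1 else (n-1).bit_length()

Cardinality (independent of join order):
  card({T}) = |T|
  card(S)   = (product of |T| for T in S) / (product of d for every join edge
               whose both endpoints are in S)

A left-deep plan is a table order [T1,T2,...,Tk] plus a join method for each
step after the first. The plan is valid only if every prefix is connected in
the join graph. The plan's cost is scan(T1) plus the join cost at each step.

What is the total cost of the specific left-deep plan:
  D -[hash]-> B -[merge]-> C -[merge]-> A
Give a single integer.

step 1: scan D: cost=400, card=400
step 2: join B via hash
    card(P join B) = 400*40/(100) = 160
    cost = 400 + 2*40*6 + 400 = 1280
step 3: join C via merge
    card(P join C) = 160*150/(5) = 4800
    cost = 1280 + 160*8 + 150*8 + 160 + 150 = 4070
step 4: join A via merge
    card(P join A) = 4800*500/(50) = 48000
    cost = 4070 + 4800*13 + 500*9 + 4800 + 500 = 76270

76270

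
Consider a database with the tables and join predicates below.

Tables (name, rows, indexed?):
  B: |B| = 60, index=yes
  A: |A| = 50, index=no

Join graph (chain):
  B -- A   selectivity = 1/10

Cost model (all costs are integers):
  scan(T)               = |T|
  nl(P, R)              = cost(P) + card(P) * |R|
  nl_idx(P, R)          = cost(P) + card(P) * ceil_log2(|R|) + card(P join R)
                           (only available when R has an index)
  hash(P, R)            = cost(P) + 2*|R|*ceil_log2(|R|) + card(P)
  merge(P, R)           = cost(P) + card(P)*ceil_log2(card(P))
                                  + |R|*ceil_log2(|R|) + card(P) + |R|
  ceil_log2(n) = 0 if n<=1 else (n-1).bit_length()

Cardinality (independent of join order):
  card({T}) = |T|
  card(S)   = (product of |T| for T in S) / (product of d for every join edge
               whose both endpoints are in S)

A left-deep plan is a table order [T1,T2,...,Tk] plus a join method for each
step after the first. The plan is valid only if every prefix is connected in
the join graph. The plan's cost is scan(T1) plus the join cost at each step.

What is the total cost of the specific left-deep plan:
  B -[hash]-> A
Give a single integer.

720

step 1: scan B: cost=60, card=60
step 2: join A via hash
    card(P join A) = 60*50/(10) = 300
    cost = 60 + 2*50*6 + 60 = 720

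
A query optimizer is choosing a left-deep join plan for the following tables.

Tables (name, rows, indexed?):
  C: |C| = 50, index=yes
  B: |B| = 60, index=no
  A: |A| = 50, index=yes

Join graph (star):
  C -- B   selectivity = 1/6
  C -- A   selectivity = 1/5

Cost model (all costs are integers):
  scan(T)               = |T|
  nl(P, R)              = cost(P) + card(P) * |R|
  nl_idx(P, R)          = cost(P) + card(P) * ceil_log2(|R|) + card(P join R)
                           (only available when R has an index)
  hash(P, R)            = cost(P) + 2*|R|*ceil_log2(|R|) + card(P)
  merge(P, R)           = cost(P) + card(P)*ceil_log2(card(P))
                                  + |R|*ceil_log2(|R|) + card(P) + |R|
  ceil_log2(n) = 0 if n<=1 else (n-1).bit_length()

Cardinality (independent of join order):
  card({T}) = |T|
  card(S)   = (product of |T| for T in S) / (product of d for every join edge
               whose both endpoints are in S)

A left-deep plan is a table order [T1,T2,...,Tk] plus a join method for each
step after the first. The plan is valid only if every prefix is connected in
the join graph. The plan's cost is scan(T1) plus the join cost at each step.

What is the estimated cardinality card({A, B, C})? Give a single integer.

5000

Tables in S: A(50), B(60), C(50)
Edges inside S: C-B(d=6), C-A(d=5)
numerator = 50 * 60 * 50 = 150000
denominator = 6 * 5 = 30
card(S) = 150000 / 30 = 5000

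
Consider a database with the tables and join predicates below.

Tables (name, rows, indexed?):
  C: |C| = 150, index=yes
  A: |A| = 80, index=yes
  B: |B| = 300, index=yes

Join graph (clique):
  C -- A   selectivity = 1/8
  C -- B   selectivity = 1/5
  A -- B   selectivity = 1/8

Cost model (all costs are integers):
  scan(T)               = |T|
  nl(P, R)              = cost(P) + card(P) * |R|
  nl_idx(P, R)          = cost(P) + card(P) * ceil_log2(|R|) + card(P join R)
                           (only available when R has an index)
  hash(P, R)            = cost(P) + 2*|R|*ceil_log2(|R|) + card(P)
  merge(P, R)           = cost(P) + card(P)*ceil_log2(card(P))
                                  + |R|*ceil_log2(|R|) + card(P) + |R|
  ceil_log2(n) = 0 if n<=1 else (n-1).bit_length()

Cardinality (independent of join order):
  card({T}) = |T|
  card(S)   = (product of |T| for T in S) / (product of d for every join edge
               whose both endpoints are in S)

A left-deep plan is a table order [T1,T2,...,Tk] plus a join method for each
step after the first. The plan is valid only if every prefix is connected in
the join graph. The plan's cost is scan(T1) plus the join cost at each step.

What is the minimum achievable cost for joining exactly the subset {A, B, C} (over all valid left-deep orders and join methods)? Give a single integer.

7120

Selinger DP over subsets of {A,B,C}:
  {C}: scan cost=150, card=150
  {A}: scan cost=80, card=80
  {B}: scan cost=300, card=300
  {AC}: card=1500; try (A,hash)→1420, (C,merge)→2070, (A,merge)→2140, (C,nl_idx)→2220, (C,hash)→2560, (A,nl_idx)→2700 …(+2); best=1420 via (A,hash)
  {BC}: card=9000; try (C,hash)→3000, (B,merge)→4500, (C,merge)→4650, (B,hash)→5700, (B,nl_idx)→10500, (C,nl_idx)→11700 …(+2); best=3000 via (C,hash)
  {AB}: card=3000; try (A,hash)→1720, (B,merge)→3720, (B,nl_idx)→3800, (A,merge)→3940, (A,nl_idx)→5400, (B,hash)→5560 …(+2); best=1720 via (A,hash)
  {ABC}: card=11250; try (C,hash)→7120, (B,hash)→8320, (A,hash)→13120, (B,merge)→22420, (B,nl_idx)→26170, (C,nl_idx)→36970 …(+6); best=7120 via (C,hash)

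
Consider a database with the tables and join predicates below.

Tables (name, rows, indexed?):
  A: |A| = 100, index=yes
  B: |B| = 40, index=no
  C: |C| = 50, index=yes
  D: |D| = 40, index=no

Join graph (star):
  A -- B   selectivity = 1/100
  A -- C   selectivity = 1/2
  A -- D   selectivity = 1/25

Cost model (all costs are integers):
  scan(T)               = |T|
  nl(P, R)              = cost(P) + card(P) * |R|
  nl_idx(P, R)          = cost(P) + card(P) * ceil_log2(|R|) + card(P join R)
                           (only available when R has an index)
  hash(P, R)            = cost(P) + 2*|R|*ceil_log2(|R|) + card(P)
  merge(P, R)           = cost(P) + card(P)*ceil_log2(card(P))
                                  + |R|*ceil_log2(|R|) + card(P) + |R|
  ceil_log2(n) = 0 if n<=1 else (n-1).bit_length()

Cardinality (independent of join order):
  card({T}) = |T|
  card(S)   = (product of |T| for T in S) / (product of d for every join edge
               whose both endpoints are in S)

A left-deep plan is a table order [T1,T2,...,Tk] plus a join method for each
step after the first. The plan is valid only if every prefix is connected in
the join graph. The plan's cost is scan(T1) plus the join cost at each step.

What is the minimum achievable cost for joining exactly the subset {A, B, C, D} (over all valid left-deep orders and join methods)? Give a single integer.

1544

Selinger DP over subsets of {A,B,C,D}:
  {A}: scan cost=100, card=100
  {B}: scan cost=40, card=40
  {C}: scan cost=50, card=50
  {D}: scan cost=40, card=40
  {AB}: card=40; try (A,nl_idx)→360, (B,hash)→680, (A,merge)→1120, (B,merge)→1180, (A,hash)→1480, (A,nl)→4040 …(+1); best=360 via (A,nl_idx)
  {AC}: card=2500; try (C,hash)→800, (A,merge)→1200, (C,merge)→1250, (A,hash)→1500, (A,nl_idx)→2900, (C,nl_idx)→3200 …(+2); best=800 via (C,hash)
  {AD}: card=160; try (A,nl_idx)→480, (D,hash)→680, (A,merge)→1120, (D,merge)→1180, (A,hash)→1480, (A,nl)→4040 …(+1); best=480 via (A,nl_idx)
  {ABC}: card=1000; try (C,merge)→990, (C,hash)→1000, (C,nl_idx)→1600, (C,nl)→2360, (B,hash)→3780, (B,merge)→33580 …(+1); best=990 via (C,merge)
  {ABD}: card=64; try (D,hash)→880, (D,merge)→920, (B,hash)→1120, (D,nl)→1960, (B,merge)→2200, (B,nl)→6880; best=880 via (D,hash)
  {ACD}: card=4000; try (C,hash)→1240, (C,merge)→2270, (D,hash)→3780, (C,nl_idx)→5440, (C,nl)→8480, (D,merge)→33580 …(+1); best=1240 via (C,hash)
  {ABCD}: card=1600; try (C,hash)→1544, (C,merge)→1678, (D,hash)→2470, (C,nl_idx)→2864, (C,nl)→4080, (B,hash)→5720 …(+4); best=1544 via (C,hash)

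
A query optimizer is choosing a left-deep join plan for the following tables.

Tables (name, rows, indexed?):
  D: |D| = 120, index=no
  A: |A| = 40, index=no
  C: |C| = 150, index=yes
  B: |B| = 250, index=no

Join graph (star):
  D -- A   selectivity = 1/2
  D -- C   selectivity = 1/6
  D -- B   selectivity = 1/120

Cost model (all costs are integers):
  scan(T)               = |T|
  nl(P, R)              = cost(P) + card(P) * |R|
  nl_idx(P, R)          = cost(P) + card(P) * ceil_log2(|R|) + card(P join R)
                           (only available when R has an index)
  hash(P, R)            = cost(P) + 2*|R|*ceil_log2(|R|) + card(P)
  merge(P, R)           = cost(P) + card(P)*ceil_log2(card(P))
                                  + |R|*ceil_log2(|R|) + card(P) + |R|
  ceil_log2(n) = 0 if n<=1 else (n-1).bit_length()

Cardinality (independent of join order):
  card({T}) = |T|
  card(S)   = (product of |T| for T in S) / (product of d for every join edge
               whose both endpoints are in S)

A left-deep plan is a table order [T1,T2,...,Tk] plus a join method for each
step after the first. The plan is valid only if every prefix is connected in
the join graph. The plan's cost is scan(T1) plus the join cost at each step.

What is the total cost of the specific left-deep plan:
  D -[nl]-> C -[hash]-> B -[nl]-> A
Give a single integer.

step 1: scan D: cost=120, card=120
step 2: join C via nl
    card(P join C) = 120*150/(6) = 3000
    cost = 120 + 120*150 = 18120
step 3: join B via hash
    card(P join B) = 3000*250/(120) = 6250
    cost = 18120 + 2*250*8 + 3000 = 25120
step 4: join A via nl
    card(P join A) = 6250*40/(2) = 125000
    cost = 25120 + 6250*40 = 275120

275120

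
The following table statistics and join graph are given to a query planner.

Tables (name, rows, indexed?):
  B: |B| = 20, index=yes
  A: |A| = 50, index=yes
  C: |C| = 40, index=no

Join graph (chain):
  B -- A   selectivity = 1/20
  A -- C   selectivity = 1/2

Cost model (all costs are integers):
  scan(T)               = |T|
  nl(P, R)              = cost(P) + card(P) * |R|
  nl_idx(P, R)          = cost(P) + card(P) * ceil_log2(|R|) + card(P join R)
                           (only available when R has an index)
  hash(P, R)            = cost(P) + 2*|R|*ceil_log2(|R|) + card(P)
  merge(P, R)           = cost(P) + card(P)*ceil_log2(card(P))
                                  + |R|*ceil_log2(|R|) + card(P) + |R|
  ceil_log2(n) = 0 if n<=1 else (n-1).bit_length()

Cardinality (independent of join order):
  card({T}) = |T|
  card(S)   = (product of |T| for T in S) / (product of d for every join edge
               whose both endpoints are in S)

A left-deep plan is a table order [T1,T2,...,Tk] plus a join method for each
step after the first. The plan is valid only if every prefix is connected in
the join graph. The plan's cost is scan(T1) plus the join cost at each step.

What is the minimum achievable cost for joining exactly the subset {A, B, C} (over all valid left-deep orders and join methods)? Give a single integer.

720

Selinger DP over subsets of {A,B,C}:
  {B}: scan cost=20, card=20
  {A}: scan cost=50, card=50
  {C}: scan cost=40, card=40
  {AB}: card=50; try (A,nl_idx)→190, (B,hash)→300, (B,nl_idx)→350, (A,merge)→490, (B,merge)→520, (A,hash)→640 …(+2); best=190 via (A,nl_idx)
  {AC}: card=1000; try (C,hash)→580, (A,merge)→670, (C,merge)→680, (A,hash)→680, (A,nl_idx)→1280, (A,nl)→2040 …(+1); best=580 via (C,hash)
  {ABC}: card=1000; try (C,hash)→720, (C,merge)→820, (B,hash)→1780, (C,nl)→2190, (B,nl_idx)→6580, (B,merge)→11700 …(+1); best=720 via (C,hash)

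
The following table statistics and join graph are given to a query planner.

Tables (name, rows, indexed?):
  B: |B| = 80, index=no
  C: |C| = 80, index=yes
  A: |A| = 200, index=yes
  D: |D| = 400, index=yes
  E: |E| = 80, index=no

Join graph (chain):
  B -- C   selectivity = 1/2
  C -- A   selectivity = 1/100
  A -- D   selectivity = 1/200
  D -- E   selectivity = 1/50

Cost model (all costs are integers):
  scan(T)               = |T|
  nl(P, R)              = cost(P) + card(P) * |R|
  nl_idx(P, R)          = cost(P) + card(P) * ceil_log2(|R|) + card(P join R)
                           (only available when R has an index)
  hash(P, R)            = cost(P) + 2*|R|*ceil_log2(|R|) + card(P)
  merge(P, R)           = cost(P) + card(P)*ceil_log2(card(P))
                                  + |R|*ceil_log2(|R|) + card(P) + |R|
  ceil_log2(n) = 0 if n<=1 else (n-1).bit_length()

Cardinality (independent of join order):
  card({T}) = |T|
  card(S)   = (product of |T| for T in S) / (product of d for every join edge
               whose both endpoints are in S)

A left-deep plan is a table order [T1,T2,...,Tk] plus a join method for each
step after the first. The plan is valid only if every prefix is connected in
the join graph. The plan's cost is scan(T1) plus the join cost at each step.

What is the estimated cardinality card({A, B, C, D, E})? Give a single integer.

20480

Tables in S: A(200), B(80), C(80), D(400), E(80)
Edges inside S: B-C(d=2), C-A(d=100), A-D(d=200), D-E(d=50)
numerator = 200 * 80 * 80 * 400 * 80 = 40960000000
denominator = 2 * 100 * 200 * 50 = 2000000
card(S) = 40960000000 / 2000000 = 20480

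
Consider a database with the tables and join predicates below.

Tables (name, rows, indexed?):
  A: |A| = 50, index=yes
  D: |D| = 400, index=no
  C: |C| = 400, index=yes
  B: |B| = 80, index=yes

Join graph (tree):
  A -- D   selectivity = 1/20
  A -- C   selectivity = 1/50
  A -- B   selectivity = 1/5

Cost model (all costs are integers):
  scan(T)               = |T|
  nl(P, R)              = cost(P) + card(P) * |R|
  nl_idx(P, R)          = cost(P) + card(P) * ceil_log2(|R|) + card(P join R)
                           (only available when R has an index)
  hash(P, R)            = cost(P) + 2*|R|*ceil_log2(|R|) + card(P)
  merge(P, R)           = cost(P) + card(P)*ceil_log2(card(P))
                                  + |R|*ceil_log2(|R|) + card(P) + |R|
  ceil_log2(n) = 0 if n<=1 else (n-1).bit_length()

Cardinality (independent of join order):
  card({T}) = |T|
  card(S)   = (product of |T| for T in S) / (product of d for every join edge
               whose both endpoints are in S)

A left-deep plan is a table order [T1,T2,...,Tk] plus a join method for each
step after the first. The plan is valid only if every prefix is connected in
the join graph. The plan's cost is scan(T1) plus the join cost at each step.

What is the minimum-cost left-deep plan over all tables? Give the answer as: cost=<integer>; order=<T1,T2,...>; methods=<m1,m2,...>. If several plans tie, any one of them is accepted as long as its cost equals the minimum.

cost=16020; order=A,C,B,D; methods=nl_idx,hash,hash

Selinger DP (subsets sized 1..n):
  {A}: scan cost=50, card=50
  {D}: scan cost=400, card=400
  {C}: scan cost=400, card=400
  {B}: scan cost=80, card=80
  {AD}: card=1000; try (A,hash)→1400, (A,nl_idx)→3800, (D,merge)→4400, (A,merge)→4750, (D,hash)→7300, (D,nl)→20050 …(+1); best=1400 via (A,hash)
  {AC}: card=400; try (C,nl_idx)→900, (A,hash)→1400, (A,nl_idx)→3200, (C,merge)→4400, (A,merge)→4750, (C,hash)→7300 …(+2); best=900 via (C,nl_idx)
  {AB}: card=800; try (A,hash)→760, (B,merge)→1040, (A,merge)→1070, (B,nl_idx)→1200, (B,hash)→1220, (A,nl_idx)→1360 …(+2); best=760 via (A,hash)
  {ACD}: card=8000; try (D,hash)→8500, (D,merge)→8900, (C,hash)→9600, (C,merge)→16400, (C,nl_idx)→18400, (D,nl)→160900 …(+1); best=8500 via (D,hash)
  {ABD}: card=16000; try (B,hash)→3520, (D,hash)→8760, (B,merge)→13040, (D,merge)→13560, (B,nl_idx)→24400, (B,nl)→81400 …(+1); best=3520 via (B,hash)
  {ABC}: card=6400; try (B,hash)→2420, (B,merge)→5540, (C,hash)→8760, (B,nl_idx)→10100, (C,merge)→13560, (C,nl_idx)→14360 …(+2); best=2420 via (B,hash)
  {ABCD}: card=128000; try (D,hash)→16020, (B,hash)→17620, (C,hash)→26720, (D,merge)→96020, (B,merge)→121140, (B,nl_idx)→192500 …(+5); best=16020 via (D,hash)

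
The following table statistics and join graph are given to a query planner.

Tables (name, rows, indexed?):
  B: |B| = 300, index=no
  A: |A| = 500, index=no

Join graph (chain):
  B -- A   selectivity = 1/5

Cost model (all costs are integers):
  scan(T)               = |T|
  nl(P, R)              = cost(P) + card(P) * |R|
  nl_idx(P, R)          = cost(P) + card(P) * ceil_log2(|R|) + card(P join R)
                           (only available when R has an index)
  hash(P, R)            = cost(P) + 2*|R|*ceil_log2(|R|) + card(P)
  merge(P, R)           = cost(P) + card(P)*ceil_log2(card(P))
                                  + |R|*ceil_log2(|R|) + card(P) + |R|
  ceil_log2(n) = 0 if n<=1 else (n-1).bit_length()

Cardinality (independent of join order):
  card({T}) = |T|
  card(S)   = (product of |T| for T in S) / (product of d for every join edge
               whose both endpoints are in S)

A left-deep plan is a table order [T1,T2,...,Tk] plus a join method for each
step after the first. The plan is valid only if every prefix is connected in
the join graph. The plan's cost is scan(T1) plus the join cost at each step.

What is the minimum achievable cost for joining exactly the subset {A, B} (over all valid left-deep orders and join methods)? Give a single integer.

6400

Selinger DP over subsets of {A,B}:
  {B}: scan cost=300, card=300
  {A}: scan cost=500, card=500
  {AB}: card=30000; try (B,hash)→6400, (A,merge)→8300, (B,merge)→8500, (A,hash)→9600, (A,nl)→150300, (B,nl)→150500; best=6400 via (B,hash)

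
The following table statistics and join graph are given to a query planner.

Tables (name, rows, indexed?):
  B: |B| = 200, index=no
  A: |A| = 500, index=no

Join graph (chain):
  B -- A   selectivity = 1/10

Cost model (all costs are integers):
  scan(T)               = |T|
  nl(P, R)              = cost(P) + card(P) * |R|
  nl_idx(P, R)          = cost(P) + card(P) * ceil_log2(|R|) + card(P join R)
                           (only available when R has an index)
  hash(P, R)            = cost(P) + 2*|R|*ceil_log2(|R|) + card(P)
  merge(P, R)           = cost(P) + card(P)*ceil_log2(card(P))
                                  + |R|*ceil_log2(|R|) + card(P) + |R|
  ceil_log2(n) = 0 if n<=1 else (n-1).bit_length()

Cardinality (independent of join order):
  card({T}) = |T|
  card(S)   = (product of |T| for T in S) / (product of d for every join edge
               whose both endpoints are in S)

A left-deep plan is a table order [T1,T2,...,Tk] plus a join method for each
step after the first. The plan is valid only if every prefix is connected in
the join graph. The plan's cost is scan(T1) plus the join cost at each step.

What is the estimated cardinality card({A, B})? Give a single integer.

Tables in S: A(500), B(200)
Edges inside S: B-A(d=10)
numerator = 500 * 200 = 100000
denominator = 10 = 10
card(S) = 100000 / 10 = 10000

10000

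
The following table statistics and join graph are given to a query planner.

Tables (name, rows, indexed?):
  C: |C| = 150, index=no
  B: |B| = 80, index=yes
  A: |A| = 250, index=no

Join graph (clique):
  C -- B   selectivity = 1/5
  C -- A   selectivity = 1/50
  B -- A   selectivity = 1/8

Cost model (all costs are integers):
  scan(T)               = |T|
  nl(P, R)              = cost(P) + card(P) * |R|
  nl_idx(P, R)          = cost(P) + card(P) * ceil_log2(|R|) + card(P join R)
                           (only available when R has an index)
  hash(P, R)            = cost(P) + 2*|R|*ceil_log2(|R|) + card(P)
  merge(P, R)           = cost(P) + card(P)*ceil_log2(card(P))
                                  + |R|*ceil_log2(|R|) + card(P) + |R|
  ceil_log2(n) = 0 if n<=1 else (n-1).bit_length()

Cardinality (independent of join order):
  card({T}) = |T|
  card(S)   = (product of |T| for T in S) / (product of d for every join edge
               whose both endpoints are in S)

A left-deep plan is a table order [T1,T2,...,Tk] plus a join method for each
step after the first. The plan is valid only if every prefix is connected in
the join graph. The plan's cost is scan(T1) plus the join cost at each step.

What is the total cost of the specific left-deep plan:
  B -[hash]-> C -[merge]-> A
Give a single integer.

36010

step 1: scan B: cost=80, card=80
step 2: join C via hash
    card(P join C) = 80*150/(5) = 2400
    cost = 80 + 2*150*8 + 80 = 2560
step 3: join A via merge
    card(P join A) = 2400*250/(50*8) = 1500
    cost = 2560 + 2400*12 + 250*8 + 2400 + 250 = 36010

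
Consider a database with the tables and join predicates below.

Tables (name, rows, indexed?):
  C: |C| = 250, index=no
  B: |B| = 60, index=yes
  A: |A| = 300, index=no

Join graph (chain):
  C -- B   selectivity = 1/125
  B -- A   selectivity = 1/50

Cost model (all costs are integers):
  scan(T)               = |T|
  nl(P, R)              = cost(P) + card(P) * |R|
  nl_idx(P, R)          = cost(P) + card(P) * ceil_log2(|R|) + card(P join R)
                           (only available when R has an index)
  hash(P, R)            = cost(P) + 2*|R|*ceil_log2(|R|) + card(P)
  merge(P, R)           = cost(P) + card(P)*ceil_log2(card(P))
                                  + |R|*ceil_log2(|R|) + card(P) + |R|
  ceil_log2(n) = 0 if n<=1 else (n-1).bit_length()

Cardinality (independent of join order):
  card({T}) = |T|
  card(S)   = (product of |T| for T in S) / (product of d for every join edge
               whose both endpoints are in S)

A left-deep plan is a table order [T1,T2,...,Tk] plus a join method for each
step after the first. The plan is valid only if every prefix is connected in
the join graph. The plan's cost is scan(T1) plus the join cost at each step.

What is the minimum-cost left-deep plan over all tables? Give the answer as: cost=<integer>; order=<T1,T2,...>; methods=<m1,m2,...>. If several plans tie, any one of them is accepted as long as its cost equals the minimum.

Selinger DP (subsets sized 1..n):
  {C}: scan cost=250, card=250
  {B}: scan cost=60, card=60
  {A}: scan cost=300, card=300
  {BC}: card=120; try (B,hash)→1220, (B,nl_idx)→1870, (C,merge)→2730, (B,merge)→2920, (C,hash)→4120, (C,nl)→15060 …(+1); best=1220 via (B,hash)
  {AB}: card=360; try (B,hash)→1320, (B,nl_idx)→2460, (A,merge)→3480, (B,merge)→3720, (A,hash)→5520, (A,nl)→18060 …(+1); best=1320 via (B,hash)
  {ABC}: card=720; try (A,merge)→5180, (C,hash)→5680, (A,hash)→6740, (C,merge)→7170, (A,nl)→37220, (C,nl)→91320; best=5180 via (A,merge)

cost=5180; order=C,B,A; methods=hash,merge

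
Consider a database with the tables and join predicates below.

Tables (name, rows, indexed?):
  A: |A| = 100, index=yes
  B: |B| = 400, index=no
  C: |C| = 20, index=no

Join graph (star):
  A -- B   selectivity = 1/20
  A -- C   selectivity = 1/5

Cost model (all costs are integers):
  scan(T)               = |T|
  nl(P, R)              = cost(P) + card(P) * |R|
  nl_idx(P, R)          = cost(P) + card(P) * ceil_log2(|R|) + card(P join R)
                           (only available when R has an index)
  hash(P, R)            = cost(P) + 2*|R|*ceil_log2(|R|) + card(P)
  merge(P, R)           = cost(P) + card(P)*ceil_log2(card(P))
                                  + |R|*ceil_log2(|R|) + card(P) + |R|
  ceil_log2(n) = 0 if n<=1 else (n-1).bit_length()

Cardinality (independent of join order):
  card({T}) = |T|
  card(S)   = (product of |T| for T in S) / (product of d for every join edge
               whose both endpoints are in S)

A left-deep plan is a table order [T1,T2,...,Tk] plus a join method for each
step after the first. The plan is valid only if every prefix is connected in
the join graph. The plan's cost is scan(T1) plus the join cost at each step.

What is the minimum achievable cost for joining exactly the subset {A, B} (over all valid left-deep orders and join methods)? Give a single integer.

Selinger DP over subsets of {A,B}:
  {A}: scan cost=100, card=100
  {B}: scan cost=400, card=400
  {AB}: card=2000; try (A,hash)→2200, (B,merge)→4900, (A,merge)→5200, (A,nl_idx)→5200, (B,hash)→7400, (B,nl)→40100 …(+1); best=2200 via (A,hash)

2200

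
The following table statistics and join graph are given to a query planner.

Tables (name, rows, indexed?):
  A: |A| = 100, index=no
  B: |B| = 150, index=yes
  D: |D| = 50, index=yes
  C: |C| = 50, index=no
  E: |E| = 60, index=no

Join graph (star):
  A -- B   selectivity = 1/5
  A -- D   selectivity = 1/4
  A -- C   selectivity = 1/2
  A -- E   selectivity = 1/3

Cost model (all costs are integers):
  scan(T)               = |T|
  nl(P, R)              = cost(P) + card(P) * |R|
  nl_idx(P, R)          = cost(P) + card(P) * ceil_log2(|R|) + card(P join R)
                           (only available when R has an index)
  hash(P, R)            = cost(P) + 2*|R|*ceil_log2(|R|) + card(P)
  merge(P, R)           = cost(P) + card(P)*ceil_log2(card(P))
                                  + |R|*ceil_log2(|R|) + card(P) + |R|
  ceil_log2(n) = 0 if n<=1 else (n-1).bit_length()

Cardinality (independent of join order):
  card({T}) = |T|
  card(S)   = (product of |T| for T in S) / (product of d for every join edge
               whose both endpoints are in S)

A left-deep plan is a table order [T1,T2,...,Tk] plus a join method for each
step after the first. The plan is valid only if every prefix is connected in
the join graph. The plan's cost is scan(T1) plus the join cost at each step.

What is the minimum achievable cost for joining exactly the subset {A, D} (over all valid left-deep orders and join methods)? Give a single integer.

Selinger DP over subsets of {A,D}:
  {A}: scan cost=100, card=100
  {D}: scan cost=50, card=50
  {AD}: card=1250; try (D,hash)→800, (A,merge)→1200, (D,merge)→1250, (A,hash)→1500, (D,nl_idx)→1950, (A,nl)→5050 …(+1); best=800 via (D,hash)

800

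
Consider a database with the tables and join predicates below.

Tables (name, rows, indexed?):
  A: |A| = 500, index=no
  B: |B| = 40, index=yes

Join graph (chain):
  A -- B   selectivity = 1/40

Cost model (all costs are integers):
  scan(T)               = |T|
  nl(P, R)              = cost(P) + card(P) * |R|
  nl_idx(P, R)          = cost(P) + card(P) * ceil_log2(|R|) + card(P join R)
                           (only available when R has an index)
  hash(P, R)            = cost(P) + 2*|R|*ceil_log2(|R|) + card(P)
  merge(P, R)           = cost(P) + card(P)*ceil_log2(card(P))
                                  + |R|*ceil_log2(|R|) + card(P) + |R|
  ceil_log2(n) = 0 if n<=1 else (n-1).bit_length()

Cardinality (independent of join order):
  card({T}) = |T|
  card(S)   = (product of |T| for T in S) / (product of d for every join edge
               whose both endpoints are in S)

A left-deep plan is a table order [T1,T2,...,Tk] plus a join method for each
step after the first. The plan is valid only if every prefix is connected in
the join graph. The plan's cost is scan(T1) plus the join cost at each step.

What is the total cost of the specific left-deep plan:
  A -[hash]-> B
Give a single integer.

step 1: scan A: cost=500, card=500
step 2: join B via hash
    card(P join B) = 500*40/(40) = 500
    cost = 500 + 2*40*6 + 500 = 1480

1480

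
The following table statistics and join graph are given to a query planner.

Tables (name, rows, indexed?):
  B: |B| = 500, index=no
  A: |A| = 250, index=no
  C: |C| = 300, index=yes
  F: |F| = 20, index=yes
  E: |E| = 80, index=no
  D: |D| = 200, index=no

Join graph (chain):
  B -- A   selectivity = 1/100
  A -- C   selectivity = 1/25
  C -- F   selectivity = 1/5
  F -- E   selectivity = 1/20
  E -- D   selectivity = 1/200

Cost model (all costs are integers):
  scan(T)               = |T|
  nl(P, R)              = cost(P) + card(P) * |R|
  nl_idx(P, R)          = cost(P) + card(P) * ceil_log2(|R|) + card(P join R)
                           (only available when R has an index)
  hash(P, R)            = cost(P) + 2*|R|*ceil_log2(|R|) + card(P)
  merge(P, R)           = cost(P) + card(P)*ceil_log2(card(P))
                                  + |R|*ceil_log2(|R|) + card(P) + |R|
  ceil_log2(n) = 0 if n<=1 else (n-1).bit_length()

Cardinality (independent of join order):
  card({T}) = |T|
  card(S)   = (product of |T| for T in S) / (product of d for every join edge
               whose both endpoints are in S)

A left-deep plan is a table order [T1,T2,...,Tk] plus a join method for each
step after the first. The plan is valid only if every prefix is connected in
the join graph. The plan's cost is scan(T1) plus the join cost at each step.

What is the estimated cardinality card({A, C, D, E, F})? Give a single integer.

Tables in S: A(250), C(300), D(200), E(80), F(20)
Edges inside S: A-C(d=25), C-F(d=5), F-E(d=20), E-D(d=200)
numerator = 250 * 300 * 200 * 80 * 20 = 24000000000
denominator = 25 * 5 * 20 * 200 = 500000
card(S) = 24000000000 / 500000 = 48000

48000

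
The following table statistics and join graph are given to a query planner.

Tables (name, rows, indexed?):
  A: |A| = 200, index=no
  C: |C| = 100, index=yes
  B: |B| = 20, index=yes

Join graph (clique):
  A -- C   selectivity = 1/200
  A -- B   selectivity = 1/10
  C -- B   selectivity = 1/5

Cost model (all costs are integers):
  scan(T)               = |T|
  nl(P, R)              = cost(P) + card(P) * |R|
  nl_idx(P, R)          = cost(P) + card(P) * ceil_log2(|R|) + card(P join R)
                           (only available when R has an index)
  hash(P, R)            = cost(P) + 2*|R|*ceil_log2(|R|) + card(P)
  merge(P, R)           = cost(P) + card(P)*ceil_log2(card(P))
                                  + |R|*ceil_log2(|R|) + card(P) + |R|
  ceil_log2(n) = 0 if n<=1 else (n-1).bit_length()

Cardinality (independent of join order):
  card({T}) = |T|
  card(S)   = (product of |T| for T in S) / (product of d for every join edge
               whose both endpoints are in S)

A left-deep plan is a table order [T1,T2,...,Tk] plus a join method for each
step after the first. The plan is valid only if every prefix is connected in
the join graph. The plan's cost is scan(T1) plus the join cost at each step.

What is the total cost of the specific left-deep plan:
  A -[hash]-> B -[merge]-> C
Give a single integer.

5400

step 1: scan A: cost=200, card=200
step 2: join B via hash
    card(P join B) = 200*20/(10) = 400
    cost = 200 + 2*20*5 + 200 = 600
step 3: join C via merge
    card(P join C) = 400*100/(200*5) = 40
    cost = 600 + 400*9 + 100*7 + 400 + 100 = 5400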